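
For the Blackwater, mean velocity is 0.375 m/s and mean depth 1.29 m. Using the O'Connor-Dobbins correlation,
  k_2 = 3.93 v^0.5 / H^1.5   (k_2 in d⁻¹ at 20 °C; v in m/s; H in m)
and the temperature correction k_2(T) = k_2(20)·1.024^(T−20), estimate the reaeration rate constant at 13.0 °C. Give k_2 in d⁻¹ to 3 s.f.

k_2(20) = 3.93 × 0.375^0.5 / 1.29^1.5 = 3.93 × 0.6124 / 1.465 = 1.643 d⁻¹.
k_2(13.0) = 1.643 × 1.024^(13.0−20) = 1.643 × 0.8470 = 1.391 d⁻¹.

k_2 ≈ 1.39 d⁻¹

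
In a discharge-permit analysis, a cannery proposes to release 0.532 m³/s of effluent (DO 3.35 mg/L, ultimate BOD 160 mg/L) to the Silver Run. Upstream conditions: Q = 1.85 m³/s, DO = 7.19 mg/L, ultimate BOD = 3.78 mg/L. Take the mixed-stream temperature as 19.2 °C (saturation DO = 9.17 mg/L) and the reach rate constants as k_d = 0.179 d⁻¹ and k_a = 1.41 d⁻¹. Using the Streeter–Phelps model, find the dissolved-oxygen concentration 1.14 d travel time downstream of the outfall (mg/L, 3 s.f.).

Mixed DO = (1.85×7.19 + 0.532×3.35)/(1.85+0.532) = 15.08/2.382 = 6.332 mg/L.
Mixed L₀ = (1.85×3.78 + 0.532×160)/(2.382) = 92.11/2.382 = 38.67 mg/L.
Initial deficit D₀ = C_s − DO₀ = 9.17 − 6.332 = 2.838 mg/L.
D(1.14) = [0.179×38.67/(1.41−0.179)](e^(−0.179×1.14) − e^(−1.41×1.14)) + 2.838 e^(−1.41×1.14)
= 5.623 × (0.8154 − 0.2004) + 2.838 × 0.2004 = 4.027 mg/L.
DO = 9.17 − 4.027 = 5.143 mg/L.

DO ≈ 5.14 mg/L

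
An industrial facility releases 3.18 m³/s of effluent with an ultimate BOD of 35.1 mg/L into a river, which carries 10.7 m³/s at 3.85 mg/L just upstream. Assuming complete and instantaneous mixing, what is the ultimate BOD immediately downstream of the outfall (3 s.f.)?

11.0 mg/L

Flow-weighted mixing: C = (Q_r C_r + Q_w C_w)/(Q_r + Q_w)
= (10.7×3.85 + 3.18×35.1)/(10.7 + 3.18) = 152.8/13.88 = 11.01 mg/L.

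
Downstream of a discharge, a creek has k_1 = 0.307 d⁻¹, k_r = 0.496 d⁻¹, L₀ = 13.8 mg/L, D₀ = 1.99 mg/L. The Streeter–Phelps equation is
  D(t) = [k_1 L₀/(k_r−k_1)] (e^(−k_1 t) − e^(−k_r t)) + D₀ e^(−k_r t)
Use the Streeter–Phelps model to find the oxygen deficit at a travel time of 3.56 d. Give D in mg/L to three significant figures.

D ≈ 4.02 mg/L

k_1 L₀/(k_r−k_1) = 0.307×13.8/(0.496−0.307) = 4.237/0.1890 = 22.42 mg/L.
e^(−k_1 t) = e^(−0.307×3.560) = 0.3352; e^(−k_r t) = e^(−0.496×3.560) = 0.1711.
D = 22.42 × (0.3352 − 0.1711) + 1.99 × 0.1711 = 3.680 + 0.3404 = 4.021 mg/L.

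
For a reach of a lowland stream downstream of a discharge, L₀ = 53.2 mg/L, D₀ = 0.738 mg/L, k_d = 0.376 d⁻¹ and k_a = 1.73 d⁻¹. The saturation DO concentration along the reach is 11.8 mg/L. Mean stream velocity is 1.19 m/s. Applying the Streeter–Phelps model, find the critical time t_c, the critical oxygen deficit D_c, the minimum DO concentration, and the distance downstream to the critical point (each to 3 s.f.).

t_c ≈ 1.09 d; D_c ≈ 7.68 mg/L; min DO ≈ 4.12 mg/L; x_c ≈ 112 km

With k_a/k_d = 4.601 and 1 − D₀(k_a−k_d)/(k_d L₀) = 0.9500,
t_c = ln(4.601 × 0.9500) / (1.73 − 0.376) = ln(4.371) / 1.354 = 1.475/1.354 = 1.089 d.
D_c = (k_d/k_a) L₀ e^(−k_d t_c) = (0.376/1.73) × 53.2 × e^(−0.376×1.089) = 0.2173 × 53.2 × 0.6639 = 7.676 mg/L.
Minimum DO = C_s − D_c = 11.8 − 7.676 = 4.124 mg/L.
x_c = v t_c = 1.19 m/s × 1.089 d × 86400 s/d = 112000 m ≈ 112 km.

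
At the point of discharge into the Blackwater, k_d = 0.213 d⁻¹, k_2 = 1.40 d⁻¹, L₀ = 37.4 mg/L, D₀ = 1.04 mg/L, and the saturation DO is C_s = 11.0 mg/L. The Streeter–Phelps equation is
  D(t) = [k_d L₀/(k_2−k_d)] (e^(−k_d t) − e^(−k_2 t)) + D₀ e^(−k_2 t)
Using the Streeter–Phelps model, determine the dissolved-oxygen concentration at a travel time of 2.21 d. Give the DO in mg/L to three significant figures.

k_d L₀/(k_2−k_d) = 0.213×37.4/(1.40−0.213) = 7.966/1.187 = 6.711 mg/L.
e^(−k_d t) = e^(−0.213×2.210) = 0.6245; e^(−k_2 t) = e^(−1.40×2.210) = 0.04532.
D = 6.711 × (0.6245 − 0.04532) + 1.04 × 0.04532 = 3.887 + 0.04713 = 3.934 mg/L.
DO = C_s − D = 11.0 − 3.934 = 7.066 mg/L.

DO ≈ 7.07 mg/L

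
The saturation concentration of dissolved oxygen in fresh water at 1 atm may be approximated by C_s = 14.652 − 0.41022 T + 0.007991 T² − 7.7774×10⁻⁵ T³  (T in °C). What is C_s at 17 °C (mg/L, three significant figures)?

C_s = 14.652 − 0.41022×17 + 0.007991×17² − 7.7774×10⁻⁵×17³ = 9.606 mg/L.

C_s ≈ 9.61 mg/L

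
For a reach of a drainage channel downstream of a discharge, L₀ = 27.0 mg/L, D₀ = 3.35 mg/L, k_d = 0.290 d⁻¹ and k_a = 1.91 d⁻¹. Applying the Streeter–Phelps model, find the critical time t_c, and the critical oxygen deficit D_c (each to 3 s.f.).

t_c ≈ 0.434 d; D_c ≈ 3.61 mg/L

t_c = [1/(k_a−k_d)] ln[(k_a/k_d)(1 − D₀(k_a−k_d)/(k_d L₀))]
= [1/(1.91−0.290)] ln[(1.91/0.290)(1 − 3.35×1.620/(0.290×27.0))]
= (1/1.620) ln[6.586 × 0.3069] = 0.6173 × ln(2.021) = 0.6173 × 0.7037 = 0.4344 d.
D_c = (k_d/k_a) L₀ e^(−k_d t_c) = (0.290/1.91) × 27.0 × e^(−0.290×0.4344) = 0.1518 × 27.0 × 0.8816 = 3.614 mg/L.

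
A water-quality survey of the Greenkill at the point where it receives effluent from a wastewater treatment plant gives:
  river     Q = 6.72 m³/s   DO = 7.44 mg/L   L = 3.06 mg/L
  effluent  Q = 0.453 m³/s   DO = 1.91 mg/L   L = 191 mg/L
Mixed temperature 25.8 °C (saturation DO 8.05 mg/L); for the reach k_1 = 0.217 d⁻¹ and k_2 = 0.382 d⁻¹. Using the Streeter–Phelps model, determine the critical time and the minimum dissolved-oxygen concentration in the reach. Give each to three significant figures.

t_c ≈ 3.12 d; minimum DO ≈ 3.74 mg/L

Mixed DO = (6.72×7.44 + 0.453×1.91)/(6.72+0.453) = 50.86/7.173 = 7.091 mg/L.
Mixed L₀ = (6.72×3.06 + 0.453×191)/(7.173) = 107.1/7.173 = 14.93 mg/L.
Initial deficit D₀ = C_s − DO₀ = 8.05 − 7.091 = 0.9592 mg/L.
t_c = (1/0.1650) ln[(0.382/0.217)(1 − 0.9592×0.1650/(0.217×14.93))] = 6.061 × ln(1.674) = 3.124 d.
D_c = (0.217/0.382) × 14.93 × e^(−0.217×3.124) = 0.5681 × 14.93 × 0.5077 = 4.306 mg/L.
Minimum DO = 8.05 − 4.306 = 3.744 mg/L.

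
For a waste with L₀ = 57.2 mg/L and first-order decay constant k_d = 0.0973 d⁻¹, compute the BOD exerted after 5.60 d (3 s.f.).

y ≈ 24.0 mg/L

y_t = L₀(1 − e^(−k_d t)) = 57.2 × (1 − e^(−0.0973×5.60))
= 57.2 × (1 − 0.5799) = 57.2 × 0.4201 = 24.03 mg/L.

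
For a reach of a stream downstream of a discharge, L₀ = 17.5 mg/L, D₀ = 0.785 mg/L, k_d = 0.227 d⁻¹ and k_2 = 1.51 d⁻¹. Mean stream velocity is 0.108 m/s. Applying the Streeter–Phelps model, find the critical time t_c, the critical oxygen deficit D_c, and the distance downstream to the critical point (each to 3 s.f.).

t_c ≈ 1.25 d; D_c ≈ 1.98 mg/L; x_c ≈ 11.7 km

t_c = [1/(k_2−k_d)] ln[(k_2/k_d)(1 − D₀(k_2−k_d)/(k_d L₀))]
= [1/(1.51−0.227)] ln[(1.51/0.227)(1 − 0.785×1.283/(0.227×17.5))]
= (1/1.283) ln[6.652 × 0.7465] = 0.7794 × ln(4.965) = 0.7794 × 1.603 = 1.249 d.
D_c = (k_d/k_2) L₀ e^(−k_d t_c) = (0.227/1.51) × 17.5 × e^(−0.227×1.249) = 0.1503 × 17.5 × 0.7531 = 1.981 mg/L.
x_c = v t_c = 0.108 m/s × 1.249 d × 86400 s/d = 11660 m ≈ 11.7 km.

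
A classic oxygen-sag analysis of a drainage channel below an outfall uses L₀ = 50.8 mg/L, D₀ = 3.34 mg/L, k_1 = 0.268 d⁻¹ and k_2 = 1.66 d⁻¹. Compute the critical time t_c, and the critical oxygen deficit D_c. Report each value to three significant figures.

With k_2/k_1 = 6.194 and 1 − D₀(k_2−k_1)/(k_1 L₀) = 0.6585,
t_c = ln(6.194 × 0.6585) / (1.66 − 0.268) = ln(4.079) / 1.392 = 1.406/1.392 = 1.010 d.
D_c = (k_1/k_2) L₀ e^(−k_1 t_c) = (0.268/1.66) × 50.8 × e^(−0.268×1.010) = 0.1614 × 50.8 × 0.7629 = 6.257 mg/L.

t_c ≈ 1.01 d; D_c ≈ 6.26 mg/L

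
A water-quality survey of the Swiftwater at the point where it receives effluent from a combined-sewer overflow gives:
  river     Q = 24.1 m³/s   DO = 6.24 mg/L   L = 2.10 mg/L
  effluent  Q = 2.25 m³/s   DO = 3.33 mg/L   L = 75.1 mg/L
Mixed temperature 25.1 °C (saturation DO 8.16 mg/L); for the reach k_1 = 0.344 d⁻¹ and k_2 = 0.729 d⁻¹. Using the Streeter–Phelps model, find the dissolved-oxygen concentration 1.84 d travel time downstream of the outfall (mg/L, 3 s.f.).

Mixed DO = (24.1×6.24 + 2.25×3.33)/(24.1+2.25) = 157.9/26.35 = 5.992 mg/L.
Mixed L₀ = (24.1×2.10 + 2.25×75.1)/(26.35) = 219.6/26.35 = 8.333 mg/L.
Initial deficit D₀ = C_s − DO₀ = 8.16 − 5.992 = 2.168 mg/L.
D(1.84) = [0.344×8.333/(0.729−0.344)](e^(−0.344×1.84) − e^(−0.729×1.84)) + 2.168 e^(−0.729×1.84)
= 7.446 × (0.5310 − 0.2615) + 2.168 × 0.2615 = 2.574 mg/L.
DO = 8.16 − 2.574 = 5.586 mg/L.

DO ≈ 5.59 mg/L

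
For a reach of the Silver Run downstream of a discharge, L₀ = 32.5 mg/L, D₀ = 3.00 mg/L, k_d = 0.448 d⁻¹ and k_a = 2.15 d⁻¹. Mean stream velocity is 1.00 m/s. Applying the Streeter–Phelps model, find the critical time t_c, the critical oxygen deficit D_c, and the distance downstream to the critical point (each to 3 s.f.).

t_c ≈ 0.668 d; D_c ≈ 5.02 mg/L; x_c ≈ 57.7 km

t_c = [1/(k_a−k_d)] ln[(k_a/k_d)(1 − D₀(k_a−k_d)/(k_d L₀))]
= [1/(2.15−0.448)] ln[(2.15/0.448)(1 − 3.00×1.702/(0.448×32.5))]
= (1/1.702) ln[4.799 × 0.6493] = 0.5875 × ln(3.116) = 0.5875 × 1.137 = 0.6678 d.
L(t_c) = L₀ e^(−k_d t_c) = 32.5 × 0.7414 = 24.10 mg/L, and at the critical point k_a D_c = k_d L, so D_c = (0.448/2.15) × 24.10 = 5.021 mg/L.
x_c = v t_c = 1.00 m/s × 0.6678 d × 86400 s/d = 57700 m ≈ 57.7 km.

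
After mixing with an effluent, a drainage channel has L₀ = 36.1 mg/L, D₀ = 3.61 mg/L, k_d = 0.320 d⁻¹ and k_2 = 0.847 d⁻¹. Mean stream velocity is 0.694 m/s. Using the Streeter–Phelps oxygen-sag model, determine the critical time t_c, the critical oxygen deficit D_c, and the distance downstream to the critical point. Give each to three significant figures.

At the critical point dD/dt = 0, so k_d L₀ e^(−k_d t) = k_2 D. Substituting D(t) from the Streeter–Phelps equation and solving for t gives
t_c = ln[(k_2/k_d)(1 − D₀(k_2−k_d)/(k_d L₀))] / (k_2−k_d).
Here k_2−k_d = 0.5270 d⁻¹ and 1 − D₀(k_2−k_d)/(k_d L₀) = 1 − 3.61×0.5270/(0.320×36.1) = 0.8353, so
t_c = ln(2.647 × 0.8353) / 0.5270 = 0.7934 / 0.5270 = 1.506 d.
D_c = (k_d/k_2) L₀ e^(−k_d t_c) = (0.320/0.847) × 36.1 × e^(−0.320×1.506) = 0.3778 × 36.1 × 0.6177 = 8.424 mg/L.
x_c = v t_c = 0.694 m/s × 1.506 d × 86400 s/d = 90280 m ≈ 90.3 km.

t_c ≈ 1.51 d; D_c ≈ 8.42 mg/L; x_c ≈ 90.3 km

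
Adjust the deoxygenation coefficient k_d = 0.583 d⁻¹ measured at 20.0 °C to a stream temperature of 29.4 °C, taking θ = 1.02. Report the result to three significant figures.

k_d(T₂) = k_d(T₁) · θ^(T₂−T₁) = 0.583 × 1.02^(29.4−20.0)
= 0.583 × 1.02^9.40 = 0.583 × 1.205 = 0.7023 d⁻¹.

k_d ≈ 0.702 d⁻¹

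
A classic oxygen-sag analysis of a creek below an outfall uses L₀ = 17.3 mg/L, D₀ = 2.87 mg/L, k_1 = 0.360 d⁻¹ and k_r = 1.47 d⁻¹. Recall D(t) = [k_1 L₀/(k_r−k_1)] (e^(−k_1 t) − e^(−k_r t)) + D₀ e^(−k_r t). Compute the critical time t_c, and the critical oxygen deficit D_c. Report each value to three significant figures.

t_c = [1/(k_r−k_1)] ln[(k_r/k_1)(1 − D₀(k_r−k_1)/(k_1 L₀))]
= [1/(1.47−0.360)] ln[(1.47/0.360)(1 − 2.87×1.110/(0.360×17.3))]
= (1/1.110) ln[4.083 × 0.4885] = 0.9009 × ln(1.995) = 0.9009 × 0.6905 = 0.6220 d.
D_c = (k_1/k_r) L₀ e^(−k_1 t_c) = (0.360/1.47) × 17.3 × e^(−0.360×0.6220) = 0.2449 × 17.3 × 0.7994 = 3.387 mg/L.

t_c ≈ 0.622 d; D_c ≈ 3.39 mg/L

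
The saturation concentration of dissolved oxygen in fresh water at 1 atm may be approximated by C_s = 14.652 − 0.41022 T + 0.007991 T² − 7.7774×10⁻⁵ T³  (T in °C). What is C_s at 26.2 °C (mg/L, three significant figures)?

C_s = 14.652 − 0.41022×26.2 + 0.007991×26.2² − 7.7774×10⁻⁵×26.2³ = 7.991 mg/L.

C_s ≈ 7.99 mg/L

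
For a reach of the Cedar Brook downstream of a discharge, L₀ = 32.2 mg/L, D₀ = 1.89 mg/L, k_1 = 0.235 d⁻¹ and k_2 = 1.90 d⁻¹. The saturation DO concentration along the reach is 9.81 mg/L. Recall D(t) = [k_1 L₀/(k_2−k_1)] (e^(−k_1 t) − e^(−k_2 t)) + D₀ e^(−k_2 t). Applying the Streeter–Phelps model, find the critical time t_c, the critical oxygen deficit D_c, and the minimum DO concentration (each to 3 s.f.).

t_c ≈ 0.932 d; D_c ≈ 3.20 mg/L; min DO ≈ 6.61 mg/L

At the critical point dD/dt = 0, so k_1 L₀ e^(−k_1 t) = k_2 D. Substituting D(t) from the Streeter–Phelps equation and solving for t gives
t_c = ln[(k_2/k_1)(1 − D₀(k_2−k_1)/(k_1 L₀))] / (k_2−k_1).
Here k_2−k_1 = 1.665 d⁻¹ and 1 − D₀(k_2−k_1)/(k_1 L₀) = 1 − 1.89×1.665/(0.235×32.2) = 0.5841, so
t_c = ln(8.085 × 0.5841) / 1.665 = 1.552 / 1.665 = 0.9324 d.
L(t_c) = L₀ e^(−k_1 t_c) = 32.2 × 0.8032 = 25.86 mg/L, and at the critical point k_2 D_c = k_1 L, so D_c = (0.235/1.90) × 25.86 = 3.199 mg/L.
Minimum DO = C_s − D_c = 9.81 − 3.199 = 6.611 mg/L.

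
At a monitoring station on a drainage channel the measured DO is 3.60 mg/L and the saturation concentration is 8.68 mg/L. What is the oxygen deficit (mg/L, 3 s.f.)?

D ≈ 5.08 mg/L

D = C_s − C = 8.68 − 3.60 = 5.08 mg/L.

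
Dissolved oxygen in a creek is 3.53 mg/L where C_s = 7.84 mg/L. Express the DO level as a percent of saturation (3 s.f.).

% saturation = C/C_s × 100 = 3.53/7.84 × 100 = 45.0 %.

45.0 % saturation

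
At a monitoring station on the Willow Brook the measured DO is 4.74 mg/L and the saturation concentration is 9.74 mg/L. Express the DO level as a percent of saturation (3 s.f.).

% saturation = C/C_s × 100 = 4.74/9.74 × 100 = 48.7 %.

48.7 % saturation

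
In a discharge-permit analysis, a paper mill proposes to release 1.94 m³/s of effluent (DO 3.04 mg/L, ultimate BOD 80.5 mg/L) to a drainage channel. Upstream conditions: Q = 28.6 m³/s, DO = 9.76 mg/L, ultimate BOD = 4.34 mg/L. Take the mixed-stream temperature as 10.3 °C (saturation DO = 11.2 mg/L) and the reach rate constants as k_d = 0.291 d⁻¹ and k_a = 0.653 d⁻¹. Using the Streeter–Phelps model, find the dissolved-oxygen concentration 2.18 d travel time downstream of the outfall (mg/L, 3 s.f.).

Mixed DO = (28.6×9.76 + 1.94×3.04)/(28.6+1.94) = 285.0/30.54 = 9.333 mg/L.
Mixed L₀ = (28.6×4.34 + 1.94×80.5)/(30.54) = 280.3/30.54 = 9.178 mg/L.
Initial deficit D₀ = C_s − DO₀ = 11.2 − 9.333 = 1.867 mg/L.
D(2.18) = [0.291×9.178/(0.653−0.291)](e^(−0.291×2.18) − e^(−0.653×2.18)) + 1.867 e^(−0.653×2.18)
= 7.378 × (0.5303 − 0.2409) + 1.867 × 0.2409 = 2.585 mg/L.
DO = 11.2 − 2.585 = 8.615 mg/L.

DO ≈ 8.62 mg/L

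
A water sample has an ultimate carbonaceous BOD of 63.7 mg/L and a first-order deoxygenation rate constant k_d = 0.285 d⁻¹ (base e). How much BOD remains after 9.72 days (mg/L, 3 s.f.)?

L ≈ 3.99 mg/L

L_t = L₀ e^(−k_d t) = 63.7 × e^(−0.285×9.72) = 63.7 × 0.06265 = 3.991 mg/L.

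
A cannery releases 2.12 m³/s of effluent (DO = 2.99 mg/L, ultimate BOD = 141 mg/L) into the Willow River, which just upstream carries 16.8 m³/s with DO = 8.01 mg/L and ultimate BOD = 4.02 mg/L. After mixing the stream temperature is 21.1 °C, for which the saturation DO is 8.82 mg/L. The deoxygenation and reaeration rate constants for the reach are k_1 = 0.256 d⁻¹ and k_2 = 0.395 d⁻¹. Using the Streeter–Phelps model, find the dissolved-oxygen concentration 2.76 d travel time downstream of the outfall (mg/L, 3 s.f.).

Mixed DO = (16.8×8.01 + 2.12×2.99)/(16.8+2.12) = 140.9/18.92 = 7.448 mg/L.
Mixed L₀ = (16.8×4.02 + 2.12×141)/(18.92) = 366.5/18.92 = 19.37 mg/L.
Initial deficit D₀ = C_s − DO₀ = 8.82 − 7.448 = 1.372 mg/L.
D(2.76) = [0.256×19.37/(0.395−0.256)](e^(−0.256×2.76) − e^(−0.395×2.76)) + 1.372 e^(−0.395×2.76)
= 35.67 × (0.4933 − 0.3361) + 1.372 × 0.3361 = 6.069 mg/L.
DO = 8.82 − 6.069 = 2.751 mg/L.

DO ≈ 2.75 mg/L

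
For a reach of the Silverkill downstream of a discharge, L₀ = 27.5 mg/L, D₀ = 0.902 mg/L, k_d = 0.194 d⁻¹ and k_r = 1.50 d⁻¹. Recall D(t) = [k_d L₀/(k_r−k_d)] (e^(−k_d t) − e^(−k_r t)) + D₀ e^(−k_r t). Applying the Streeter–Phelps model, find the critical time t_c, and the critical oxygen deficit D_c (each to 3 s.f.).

t_c ≈ 1.38 d; D_c ≈ 2.72 mg/L

At the critical point dD/dt = 0, so k_d L₀ e^(−k_d t) = k_r D. Substituting D(t) from the Streeter–Phelps equation and solving for t gives
t_c = ln[(k_r/k_d)(1 − D₀(k_r−k_d)/(k_d L₀))] / (k_r−k_d).
Here k_r−k_d = 1.306 d⁻¹ and 1 − D₀(k_r−k_d)/(k_d L₀) = 1 − 0.902×1.306/(0.194×27.5) = 0.7792, so
t_c = ln(7.732 × 0.7792) / 1.306 = 1.796 / 1.306 = 1.375 d.
L(t_c) = L₀ e^(−k_d t_c) = 27.5 × 0.7659 = 21.06 mg/L, and at the critical point k_r D_c = k_d L, so D_c = (0.194/1.50) × 21.06 = 2.724 mg/L.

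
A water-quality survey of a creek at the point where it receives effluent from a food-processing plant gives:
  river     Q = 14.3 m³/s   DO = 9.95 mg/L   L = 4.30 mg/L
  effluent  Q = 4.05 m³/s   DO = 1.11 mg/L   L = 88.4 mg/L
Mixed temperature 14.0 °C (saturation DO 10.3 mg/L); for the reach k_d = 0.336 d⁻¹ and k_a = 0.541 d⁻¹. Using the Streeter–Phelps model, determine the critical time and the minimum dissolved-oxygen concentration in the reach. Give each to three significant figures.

t_c ≈ 2.01 d; minimum DO ≈ 3.08 mg/L

Mixed DO = (14.3×9.95 + 4.05×1.11)/(14.3+4.05) = 146.8/18.35 = 7.999 mg/L.
Mixed L₀ = (14.3×4.30 + 4.05×88.4)/(18.35) = 419.5/18.35 = 22.86 mg/L.
Initial deficit D₀ = C_s − DO₀ = 10.3 − 7.999 = 2.301 mg/L.
t_c = (1/0.2050) ln[(0.541/0.336)(1 − 2.301×0.2050/(0.336×22.86))] = 4.878 × ln(1.511) = 2.014 d.
D_c = (0.336/0.541) × 22.86 × e^(−0.336×2.014) = 0.6211 × 22.86 × 0.5082 = 7.216 mg/L.
Minimum DO = 10.3 − 7.216 = 3.084 mg/L.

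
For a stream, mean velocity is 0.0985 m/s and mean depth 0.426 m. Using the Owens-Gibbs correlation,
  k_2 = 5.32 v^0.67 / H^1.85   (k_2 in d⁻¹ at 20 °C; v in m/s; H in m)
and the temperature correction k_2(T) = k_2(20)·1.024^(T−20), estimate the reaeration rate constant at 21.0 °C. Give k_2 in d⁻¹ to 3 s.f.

k_2 ≈ 5.59 d⁻¹

k_2(20) = 5.32 × 0.0985^0.67 / 0.426^1.85 = 5.32 × 0.2116 / 0.2063 = 5.459 d⁻¹.
k_2(21.0) = 5.459 × 1.024^(21.0−20) = 5.459 × 1.024 = 5.590 d⁻¹.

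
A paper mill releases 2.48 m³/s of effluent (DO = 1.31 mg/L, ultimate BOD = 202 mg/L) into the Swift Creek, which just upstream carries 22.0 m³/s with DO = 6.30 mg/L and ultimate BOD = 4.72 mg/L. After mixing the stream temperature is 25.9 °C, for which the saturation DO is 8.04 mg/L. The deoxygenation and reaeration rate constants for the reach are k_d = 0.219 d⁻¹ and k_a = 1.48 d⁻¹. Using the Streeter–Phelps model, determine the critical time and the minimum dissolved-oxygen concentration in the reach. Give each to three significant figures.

Mixed DO = (22.0×6.30 + 2.48×1.31)/(22.0+2.48) = 141.8/24.48 = 5.794 mg/L.
Mixed L₀ = (22.0×4.72 + 2.48×202)/(24.48) = 604.8/24.48 = 24.71 mg/L.
Initial deficit D₀ = C_s − DO₀ = 8.04 − 5.794 = 2.246 mg/L.
t_c = (1/1.261) ln[(1.48/0.219)(1 − 2.246×1.261/(0.219×24.71))] = 0.7930 × ln(3.221) = 0.9276 d.
D_c = (0.219/1.48) × 24.71 × e^(−0.219×0.9276) = 0.1480 × 24.71 × 0.8162 = 2.984 mg/L.
Minimum DO = 8.04 − 2.984 = 5.056 mg/L.

t_c ≈ 0.928 d; minimum DO ≈ 5.06 mg/L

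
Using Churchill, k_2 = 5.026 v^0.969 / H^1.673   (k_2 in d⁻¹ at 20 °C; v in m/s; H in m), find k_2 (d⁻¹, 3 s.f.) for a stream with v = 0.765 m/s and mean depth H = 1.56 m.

k_2 = 5.026 × 0.765^0.969 / 1.56^1.673 = 5.026 × 0.7714 / 2.104 = 1.842 d⁻¹.

k_2 ≈ 1.84 d⁻¹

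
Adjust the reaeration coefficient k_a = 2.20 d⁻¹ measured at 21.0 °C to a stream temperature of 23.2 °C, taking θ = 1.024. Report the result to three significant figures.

k_a(T₂) = k_a(T₁) · θ^(T₂−T₁) = 2.20 × 1.024^(23.2−21.0)
= 2.20 × 1.024^2.20 = 2.20 × 1.054 = 2.318 d⁻¹.

k_a ≈ 2.32 d⁻¹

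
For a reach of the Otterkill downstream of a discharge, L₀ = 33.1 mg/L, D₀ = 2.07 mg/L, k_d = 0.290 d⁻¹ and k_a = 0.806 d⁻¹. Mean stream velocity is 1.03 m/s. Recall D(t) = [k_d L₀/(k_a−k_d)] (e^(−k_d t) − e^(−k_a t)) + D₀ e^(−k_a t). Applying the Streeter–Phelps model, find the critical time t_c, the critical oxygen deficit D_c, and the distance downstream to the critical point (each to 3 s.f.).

t_c ≈ 1.75 d; D_c ≈ 7.16 mg/L; x_c ≈ 156 km

At the critical point dD/dt = 0, so k_d L₀ e^(−k_d t) = k_a D. Substituting D(t) from the Streeter–Phelps equation and solving for t gives
t_c = ln[(k_a/k_d)(1 − D₀(k_a−k_d)/(k_d L₀))] / (k_a−k_d).
Here k_a−k_d = 0.5160 d⁻¹ and 1 − D₀(k_a−k_d)/(k_d L₀) = 1 − 2.07×0.5160/(0.290×33.1) = 0.8887, so
t_c = ln(2.779 × 0.8887) / 0.5160 = 0.9042 / 0.5160 = 1.752 d.
D_c = (k_d/k_a) L₀ e^(−k_d t_c) = (0.290/0.806) × 33.1 × e^(−0.290×1.752) = 0.3598 × 33.1 × 0.6016 = 7.164 mg/L.
x_c = v t_c = 1.03 m/s × 1.752 d × 86400 s/d = 155900 m ≈ 156 km.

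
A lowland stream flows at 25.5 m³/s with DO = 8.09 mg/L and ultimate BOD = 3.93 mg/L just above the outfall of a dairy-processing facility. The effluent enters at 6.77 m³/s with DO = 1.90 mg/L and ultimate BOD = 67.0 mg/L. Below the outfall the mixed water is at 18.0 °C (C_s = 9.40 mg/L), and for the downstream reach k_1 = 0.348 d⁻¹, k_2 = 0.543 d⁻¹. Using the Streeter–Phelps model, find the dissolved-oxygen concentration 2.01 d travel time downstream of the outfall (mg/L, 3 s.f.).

DO ≈ 3.59 mg/L

Mixed DO = (25.5×8.09 + 6.77×1.90)/(25.5+6.77) = 219.2/32.27 = 6.791 mg/L.
Mixed L₀ = (25.5×3.93 + 6.77×67.0)/(32.27) = 553.8/32.27 = 17.16 mg/L.
Initial deficit D₀ = C_s − DO₀ = 9.40 − 6.791 = 2.609 mg/L.
D(2.01) = [0.348×17.16/(0.543−0.348)](e^(−0.348×2.01) − e^(−0.543×2.01)) + 2.609 e^(−0.543×2.01)
= 30.63 × (0.4968 − 0.3357) + 2.609 × 0.3357 = 5.810 mg/L.
DO = 9.40 − 5.810 = 3.590 mg/L.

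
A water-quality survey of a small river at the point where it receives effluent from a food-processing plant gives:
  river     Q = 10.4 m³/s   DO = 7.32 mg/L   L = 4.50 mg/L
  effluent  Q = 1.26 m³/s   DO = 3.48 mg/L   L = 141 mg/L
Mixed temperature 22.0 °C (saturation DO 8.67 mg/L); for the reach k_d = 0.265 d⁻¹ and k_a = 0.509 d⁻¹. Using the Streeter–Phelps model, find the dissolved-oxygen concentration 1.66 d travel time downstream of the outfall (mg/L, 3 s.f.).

DO ≈ 3.43 mg/L

Mixed DO = (10.4×7.32 + 1.26×3.48)/(10.4+1.26) = 80.51/11.66 = 6.905 mg/L.
Mixed L₀ = (10.4×4.50 + 1.26×141)/(11.66) = 224.5/11.66 = 19.25 mg/L.
Initial deficit D₀ = C_s − DO₀ = 8.67 − 6.905 = 1.765 mg/L.
D(1.66) = [0.265×19.25/(0.509−0.265)](e^(−0.265×1.66) − e^(−0.509×1.66)) + 1.765 e^(−0.509×1.66)
= 20.91 × (0.6441 − 0.4296) + 1.765 × 0.4296 = 5.243 mg/L.
DO = 8.67 − 5.243 = 3.427 mg/L.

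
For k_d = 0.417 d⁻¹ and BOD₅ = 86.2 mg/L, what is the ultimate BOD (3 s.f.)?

L₀ ≈ 98.4 mg/L

BOD₅ = L₀(1 − e^(−5k_d)) ⇒ L₀ = BOD₅ / (1 − e^(−5×0.417))
= 86.2 / (1 − 0.1243) = 86.2 / 0.8757 = 98.44 mg/L.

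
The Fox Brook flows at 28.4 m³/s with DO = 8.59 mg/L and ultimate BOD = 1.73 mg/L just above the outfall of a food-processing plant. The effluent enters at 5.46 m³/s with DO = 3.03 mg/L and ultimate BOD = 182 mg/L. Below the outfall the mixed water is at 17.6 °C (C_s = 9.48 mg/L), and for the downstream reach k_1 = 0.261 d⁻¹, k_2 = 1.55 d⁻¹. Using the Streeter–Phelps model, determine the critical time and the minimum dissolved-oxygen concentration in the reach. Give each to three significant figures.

Mixed DO = (28.4×8.59 + 5.46×3.03)/(28.4+5.46) = 260.5/33.86 = 7.693 mg/L.
Mixed L₀ = (28.4×1.73 + 5.46×182)/(33.86) = 1043/33.86 = 30.80 mg/L.
Initial deficit D₀ = C_s − DO₀ = 9.48 − 7.693 = 1.787 mg/L.
t_c = (1/1.289) ln[(1.55/0.261)(1 − 1.787×1.289/(0.261×30.80))] = 0.7758 × ln(4.237) = 1.120 d.
D_c = (0.261/1.55) × 30.80 × e^(−0.261×1.120) = 0.1684 × 30.80 × 0.7465 = 3.871 mg/L.
Minimum DO = 9.48 − 3.871 = 5.609 mg/L.

t_c ≈ 1.12 d; minimum DO ≈ 5.61 mg/L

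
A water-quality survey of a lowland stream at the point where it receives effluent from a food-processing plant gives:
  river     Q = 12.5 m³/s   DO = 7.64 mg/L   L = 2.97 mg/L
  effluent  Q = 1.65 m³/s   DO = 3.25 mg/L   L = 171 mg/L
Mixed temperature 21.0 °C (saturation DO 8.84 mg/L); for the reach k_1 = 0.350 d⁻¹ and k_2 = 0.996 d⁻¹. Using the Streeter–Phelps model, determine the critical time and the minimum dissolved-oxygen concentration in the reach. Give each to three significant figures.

Mixed DO = (12.5×7.64 + 1.65×3.25)/(12.5+1.65) = 100.9/14.15 = 7.128 mg/L.
Mixed L₀ = (12.5×2.97 + 1.65×171)/(14.15) = 319.3/14.15 = 22.56 mg/L.
Initial deficit D₀ = C_s − DO₀ = 8.84 − 7.128 = 1.712 mg/L.
t_c = (1/0.6460) ln[(0.996/0.350)(1 − 1.712×0.6460/(0.350×22.56))] = 1.548 × ln(2.447) = 1.385 d.
D_c = (0.350/0.996) × 22.56 × e^(−0.350×1.385) = 0.3514 × 22.56 × 0.6158 = 4.882 mg/L.
Minimum DO = 8.84 − 4.882 = 3.958 mg/L.

t_c ≈ 1.39 d; minimum DO ≈ 3.96 mg/L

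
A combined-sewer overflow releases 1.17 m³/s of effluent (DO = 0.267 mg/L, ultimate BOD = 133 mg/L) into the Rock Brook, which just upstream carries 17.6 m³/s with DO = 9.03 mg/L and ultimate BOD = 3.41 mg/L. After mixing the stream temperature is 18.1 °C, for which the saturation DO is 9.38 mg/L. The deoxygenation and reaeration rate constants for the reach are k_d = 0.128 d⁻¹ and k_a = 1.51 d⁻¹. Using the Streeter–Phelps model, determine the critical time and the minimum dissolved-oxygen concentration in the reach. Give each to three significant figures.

Mixed DO = (17.6×9.03 + 1.17×0.267)/(17.6+1.17) = 159.2/18.77 = 8.484 mg/L.
Mixed L₀ = (17.6×3.41 + 1.17×133)/(18.77) = 215.6/18.77 = 11.49 mg/L.
Initial deficit D₀ = C_s − DO₀ = 9.38 − 8.484 = 0.8962 mg/L.
t_c = (1/1.382) ln[(1.51/0.128)(1 − 0.8962×1.382/(0.128×11.49))] = 0.7236 × ln(1.860) = 0.4491 d.
D_c = (0.128/1.51) × 11.49 × e^(−0.128×0.4491) = 0.08477 × 11.49 × 0.9441 = 0.9194 mg/L.
Minimum DO = 9.38 − 0.9194 = 8.461 mg/L.

t_c ≈ 0.449 d; minimum DO ≈ 8.46 mg/L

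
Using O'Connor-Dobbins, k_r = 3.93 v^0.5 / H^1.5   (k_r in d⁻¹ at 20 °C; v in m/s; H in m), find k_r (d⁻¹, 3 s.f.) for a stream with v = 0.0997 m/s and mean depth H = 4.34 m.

k_r ≈ 0.137 d⁻¹

k_r = 3.93 × 0.0997^0.5 / 4.34^1.5 = 3.93 × 0.3158 / 9.041 = 0.1372 d⁻¹.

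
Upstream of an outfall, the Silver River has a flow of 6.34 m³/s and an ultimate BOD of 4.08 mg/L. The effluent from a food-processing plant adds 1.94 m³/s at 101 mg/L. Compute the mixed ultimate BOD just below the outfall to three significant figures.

26.8 mg/L

Flow-weighted mixing: C = (Q_r C_r + Q_w C_w)/(Q_r + Q_w)
= (6.34×4.08 + 1.94×101)/(6.34 + 1.94) = 221.8/8.280 = 26.79 mg/L.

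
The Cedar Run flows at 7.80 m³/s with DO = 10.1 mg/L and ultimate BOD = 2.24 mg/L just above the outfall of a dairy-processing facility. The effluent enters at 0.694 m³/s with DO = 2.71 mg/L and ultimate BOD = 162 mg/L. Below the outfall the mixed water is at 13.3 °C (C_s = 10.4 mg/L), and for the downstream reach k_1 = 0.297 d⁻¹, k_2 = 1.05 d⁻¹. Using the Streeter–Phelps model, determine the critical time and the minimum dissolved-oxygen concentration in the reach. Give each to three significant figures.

Mixed DO = (7.80×10.1 + 0.694×2.71)/(7.80+0.694) = 80.66/8.494 = 9.496 mg/L.
Mixed L₀ = (7.80×2.24 + 0.694×162)/(8.494) = 129.9/8.494 = 15.29 mg/L.
Initial deficit D₀ = C_s − DO₀ = 10.4 − 9.496 = 0.9038 mg/L.
t_c = (1/0.7530) ln[(1.05/0.297)(1 − 0.9038×0.7530/(0.297×15.29))] = 1.328 × ln(3.006) = 1.461 d.
D_c = (0.297/1.05) × 15.29 × e^(−0.297×1.461) = 0.2829 × 15.29 × 0.6479 = 2.803 mg/L.
Minimum DO = 10.4 − 2.803 = 7.597 mg/L.

t_c ≈ 1.46 d; minimum DO ≈ 7.60 mg/L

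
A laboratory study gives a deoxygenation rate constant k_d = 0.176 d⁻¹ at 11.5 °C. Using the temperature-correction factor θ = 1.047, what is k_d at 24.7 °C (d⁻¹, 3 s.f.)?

k_d ≈ 0.323 d⁻¹

k_d(T₂) = k_d(T₁) · θ^(T₂−T₁) = 0.176 × 1.047^(24.7−11.5)
= 0.176 × 1.047^13.2 = 0.176 × 1.834 = 0.3227 d⁻¹.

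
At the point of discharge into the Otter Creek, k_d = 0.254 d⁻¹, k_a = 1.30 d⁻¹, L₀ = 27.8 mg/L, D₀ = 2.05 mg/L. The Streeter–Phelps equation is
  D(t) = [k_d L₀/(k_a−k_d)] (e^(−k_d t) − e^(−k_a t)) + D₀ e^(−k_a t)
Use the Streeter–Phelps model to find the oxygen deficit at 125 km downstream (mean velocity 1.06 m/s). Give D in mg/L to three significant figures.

Travel time t = x/v = 125 km / (1.06 m/s) = 125000 m / 1.06 m/s = 117900 s = 1.365 d.
k_d L₀/(k_a−k_d) = 0.254×27.8/(1.30−0.254) = 7.061/1.046 = 6.751 mg/L.
e^(−k_d t) = e^(−0.254×1.365) = 0.7070; e^(−k_a t) = e^(−1.30×1.365) = 0.1696.
D = 6.751 × (0.7070 − 0.1696) + 2.05 × 0.1696 = 3.628 + 0.3477 = 3.976 mg/L.

D ≈ 3.98 mg/L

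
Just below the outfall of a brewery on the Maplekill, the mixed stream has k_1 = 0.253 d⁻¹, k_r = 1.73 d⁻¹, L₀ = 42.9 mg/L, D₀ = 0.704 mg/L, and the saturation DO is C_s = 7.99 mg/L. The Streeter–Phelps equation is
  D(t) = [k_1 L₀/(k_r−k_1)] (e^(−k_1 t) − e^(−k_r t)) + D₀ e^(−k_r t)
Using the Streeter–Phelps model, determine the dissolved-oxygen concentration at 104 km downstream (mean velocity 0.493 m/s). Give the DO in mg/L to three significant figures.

Travel time t = x/v = 104 km / (0.493 m/s) = 104000 m / 0.493 m/s = 211000 s = 2.442 d.
k_1 L₀/(k_r−k_1) = 0.253×42.9/(1.73−0.253) = 10.85/1.477 = 7.348 mg/L.
e^(−k_1 t) = e^(−0.253×2.442) = 0.5392; e^(−k_r t) = e^(−1.73×2.442) = 0.01464.
D = 7.348 × (0.5392 − 0.01464) + 0.704 × 0.01464 = 3.854 + 0.01031 = 3.865 mg/L.
DO = C_s − D = 7.99 − 3.865 = 4.125 mg/L.

DO ≈ 4.13 mg/L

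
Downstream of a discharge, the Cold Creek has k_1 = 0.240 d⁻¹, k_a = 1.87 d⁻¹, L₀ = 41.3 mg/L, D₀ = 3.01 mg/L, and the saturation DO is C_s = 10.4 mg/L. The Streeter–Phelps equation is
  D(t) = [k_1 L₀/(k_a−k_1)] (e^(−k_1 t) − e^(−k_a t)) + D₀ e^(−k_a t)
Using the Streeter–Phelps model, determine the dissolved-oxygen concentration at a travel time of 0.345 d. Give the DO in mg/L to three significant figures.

DO ≈ 6.41 mg/L

k_1 L₀/(k_a−k_1) = 0.240×41.3/(1.87−0.240) = 9.912/1.630 = 6.081 mg/L.
e^(−k_1 t) = e^(−0.240×0.3450) = 0.9205; e^(−k_a t) = e^(−1.87×0.3450) = 0.5246.
D = 6.081 × (0.9205 − 0.5246) + 3.01 × 0.5246 = 2.408 + 1.579 = 3.987 mg/L.
DO = C_s − D = 10.4 − 3.987 = 6.413 mg/L.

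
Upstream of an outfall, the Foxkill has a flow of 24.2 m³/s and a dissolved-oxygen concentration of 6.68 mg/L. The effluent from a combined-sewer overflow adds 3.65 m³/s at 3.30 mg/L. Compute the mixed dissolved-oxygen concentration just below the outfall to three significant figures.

6.24 mg/L

Flow-weighted mixing: C = (Q_r C_r + Q_w C_w)/(Q_r + Q_w)
= (24.2×6.68 + 3.65×3.30)/(24.2 + 3.65) = 173.7/27.85 = 6.237 mg/L.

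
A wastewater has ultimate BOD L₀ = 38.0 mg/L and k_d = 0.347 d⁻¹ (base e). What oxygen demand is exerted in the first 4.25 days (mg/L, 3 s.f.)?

y ≈ 29.3 mg/L

y_t = L₀(1 − e^(−k_d t)) = 38.0 × (1 − e^(−0.347×4.25))
= 38.0 × (1 − 0.2288) = 38.0 × 0.7712 = 29.30 mg/L.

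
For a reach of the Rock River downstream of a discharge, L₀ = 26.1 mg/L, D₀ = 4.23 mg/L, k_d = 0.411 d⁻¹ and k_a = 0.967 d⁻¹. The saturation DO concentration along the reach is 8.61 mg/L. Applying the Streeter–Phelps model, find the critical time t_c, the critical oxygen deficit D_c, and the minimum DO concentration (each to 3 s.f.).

t_c ≈ 1.09 d; D_c ≈ 7.08 mg/L; min DO ≈ 1.53 mg/L

t_c = [1/(k_a−k_d)] ln[(k_a/k_d)(1 − D₀(k_a−k_d)/(k_d L₀))]
= [1/(0.967−0.411)] ln[(0.967/0.411)(1 − 4.23×0.5560/(0.411×26.1))]
= (1/0.5560) ln[2.353 × 0.7808] = 1.799 × ln(1.837) = 1.799 × 0.6081 = 1.094 d.
L(t_c) = L₀ e^(−k_d t_c) = 26.1 × 0.6379 = 16.65 mg/L, and at the critical point k_a D_c = k_d L, so D_c = (0.411/0.967) × 16.65 = 7.077 mg/L.
Minimum DO = C_s − D_c = 8.61 − 7.077 = 1.533 mg/L.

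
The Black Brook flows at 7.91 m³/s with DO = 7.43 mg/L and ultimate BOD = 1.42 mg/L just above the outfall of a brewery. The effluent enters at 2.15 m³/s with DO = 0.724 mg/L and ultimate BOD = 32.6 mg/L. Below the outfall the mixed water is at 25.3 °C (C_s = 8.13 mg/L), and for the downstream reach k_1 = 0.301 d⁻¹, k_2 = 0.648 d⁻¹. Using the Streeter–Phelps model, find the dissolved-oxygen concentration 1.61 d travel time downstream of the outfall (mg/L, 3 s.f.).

DO ≈ 5.53 mg/L

Mixed DO = (7.91×7.43 + 2.15×0.724)/(7.91+2.15) = 60.33/10.06 = 5.997 mg/L.
Mixed L₀ = (7.91×1.42 + 2.15×32.6)/(10.06) = 81.32/10.06 = 8.084 mg/L.
Initial deficit D₀ = C_s − DO₀ = 8.13 − 5.997 = 2.133 mg/L.
D(1.61) = [0.301×8.084/(0.648−0.301)](e^(−0.301×1.61) − e^(−0.648×1.61)) + 2.133 e^(−0.648×1.61)
= 7.012 × (0.6159 − 0.3523) + 2.133 × 0.3523 = 2.600 mg/L.
DO = 8.13 − 2.600 = 5.530 mg/L.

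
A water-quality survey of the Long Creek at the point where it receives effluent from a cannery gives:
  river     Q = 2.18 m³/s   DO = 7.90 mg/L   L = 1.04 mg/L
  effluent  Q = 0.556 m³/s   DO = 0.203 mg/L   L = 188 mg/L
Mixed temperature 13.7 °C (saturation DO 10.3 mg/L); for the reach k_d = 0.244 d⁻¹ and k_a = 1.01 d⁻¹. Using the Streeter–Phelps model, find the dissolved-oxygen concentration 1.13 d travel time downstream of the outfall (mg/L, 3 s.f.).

DO ≈ 3.57 mg/L

Mixed DO = (2.18×7.90 + 0.556×0.203)/(2.18+0.556) = 17.33/2.736 = 6.336 mg/L.
Mixed L₀ = (2.18×1.04 + 0.556×188)/(2.736) = 106.8/2.736 = 39.03 mg/L.
Initial deficit D₀ = C_s − DO₀ = 10.3 − 6.336 = 3.964 mg/L.
D(1.13) = [0.244×39.03/(1.01−0.244)](e^(−0.244×1.13) − e^(−1.01×1.13)) + 3.964 e^(−1.01×1.13)
= 12.43 × (0.7590 − 0.3194) + 3.964 × 0.3194 = 6.732 mg/L.
DO = 10.3 − 6.732 = 3.568 mg/L.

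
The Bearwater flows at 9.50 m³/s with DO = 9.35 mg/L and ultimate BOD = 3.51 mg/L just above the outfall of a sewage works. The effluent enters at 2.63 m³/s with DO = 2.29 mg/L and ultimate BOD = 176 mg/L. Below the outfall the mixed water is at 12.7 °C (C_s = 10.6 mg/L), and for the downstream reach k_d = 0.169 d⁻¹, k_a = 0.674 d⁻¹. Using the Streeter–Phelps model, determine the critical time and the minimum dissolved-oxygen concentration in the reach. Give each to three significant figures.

Mixed DO = (9.50×9.35 + 2.63×2.29)/(9.50+2.63) = 94.85/12.13 = 7.819 mg/L.
Mixed L₀ = (9.50×3.51 + 2.63×176)/(12.13) = 496.2/12.13 = 40.91 mg/L.
Initial deficit D₀ = C_s − DO₀ = 10.6 − 7.819 = 2.781 mg/L.
t_c = (1/0.5050) ln[(0.674/0.169)(1 − 2.781×0.5050/(0.169×40.91))] = 1.980 × ln(3.178) = 2.290 d.
D_c = (0.169/0.674) × 40.91 × e^(−0.169×2.290) = 0.2507 × 40.91 × 0.6791 = 6.966 mg/L.
Minimum DO = 10.6 − 6.966 = 3.634 mg/L.

t_c ≈ 2.29 d; minimum DO ≈ 3.63 mg/L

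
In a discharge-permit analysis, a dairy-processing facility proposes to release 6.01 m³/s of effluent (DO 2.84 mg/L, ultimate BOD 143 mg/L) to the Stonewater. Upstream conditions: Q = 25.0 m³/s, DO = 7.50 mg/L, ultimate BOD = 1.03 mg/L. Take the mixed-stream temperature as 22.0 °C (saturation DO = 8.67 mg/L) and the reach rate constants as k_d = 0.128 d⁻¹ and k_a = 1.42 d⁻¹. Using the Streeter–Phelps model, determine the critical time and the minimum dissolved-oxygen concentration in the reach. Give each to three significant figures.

Mixed DO = (25.0×7.50 + 6.01×2.84)/(25.0+6.01) = 204.6/31.01 = 6.597 mg/L.
Mixed L₀ = (25.0×1.03 + 6.01×143)/(31.01) = 885.2/31.01 = 28.54 mg/L.
Initial deficit D₀ = C_s − DO₀ = 8.67 − 6.597 = 2.073 mg/L.
t_c = (1/1.292) ln[(1.42/0.128)(1 − 2.073×1.292/(0.128×28.54))] = 0.7740 × ln(2.961) = 0.8402 d.
D_c = (0.128/1.42) × 28.54 × e^(−0.128×0.8402) = 0.09014 × 28.54 × 0.8980 = 2.311 mg/L.
Minimum DO = 8.67 − 2.311 = 6.359 mg/L.

t_c ≈ 0.840 d; minimum DO ≈ 6.36 mg/L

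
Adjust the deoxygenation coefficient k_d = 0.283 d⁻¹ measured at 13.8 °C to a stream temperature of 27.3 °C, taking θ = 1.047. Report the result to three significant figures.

k_d(T₂) = k_d(T₁) · θ^(T₂−T₁) = 0.283 × 1.047^(27.3−13.8)
= 0.283 × 1.047^13.5 = 0.283 × 1.859 = 0.5261 d⁻¹.

k_d ≈ 0.526 d⁻¹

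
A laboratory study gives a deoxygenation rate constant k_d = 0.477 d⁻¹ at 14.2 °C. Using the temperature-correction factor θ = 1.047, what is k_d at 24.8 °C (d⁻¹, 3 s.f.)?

k_d(T₂) = k_d(T₁) · θ^(T₂−T₁) = 0.477 × 1.047^(24.8−14.2)
= 0.477 × 1.047^10.6 = 0.477 × 1.627 = 0.7762 d⁻¹.

k_d ≈ 0.776 d⁻¹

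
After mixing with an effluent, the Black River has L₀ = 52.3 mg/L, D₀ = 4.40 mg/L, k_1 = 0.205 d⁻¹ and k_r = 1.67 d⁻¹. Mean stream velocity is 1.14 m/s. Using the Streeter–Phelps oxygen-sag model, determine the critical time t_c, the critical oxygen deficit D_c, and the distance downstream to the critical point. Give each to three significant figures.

t_c = [1/(k_r−k_1)] ln[(k_r/k_1)(1 − D₀(k_r−k_1)/(k_1 L₀))]
= [1/(1.67−0.205)] ln[(1.67/0.205)(1 − 4.40×1.465/(0.205×52.3))]
= (1/1.465) ln[8.146 × 0.3988] = 0.6826 × ln(3.249) = 0.6826 × 1.178 = 0.8042 d.
D_c = (k_1/k_r) L₀ e^(−k_1 t_c) = (0.205/1.67) × 52.3 × e^(−0.205×0.8042) = 0.1228 × 52.3 × 0.8480 = 5.444 mg/L.
x_c = v t_c = 1.14 m/s × 0.8042 d × 86400 s/d = 79210 m ≈ 79.2 km.

t_c ≈ 0.804 d; D_c ≈ 5.44 mg/L; x_c ≈ 79.2 km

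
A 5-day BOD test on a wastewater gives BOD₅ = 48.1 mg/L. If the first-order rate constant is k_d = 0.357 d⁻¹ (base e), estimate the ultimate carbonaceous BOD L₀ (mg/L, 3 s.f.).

BOD₅ = L₀(1 − e^(−5k_d)) ⇒ L₀ = BOD₅ / (1 − e^(−5×0.357))
= 48.1 / (1 − 0.1678) = 48.1 / 0.8322 = 57.80 mg/L.

L₀ ≈ 57.8 mg/L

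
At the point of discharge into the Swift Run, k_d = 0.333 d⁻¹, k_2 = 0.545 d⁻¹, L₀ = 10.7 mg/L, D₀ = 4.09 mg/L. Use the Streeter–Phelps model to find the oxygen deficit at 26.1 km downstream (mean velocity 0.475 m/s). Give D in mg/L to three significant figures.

Travel time t = x/v = 26.1 km / (0.475 m/s) = 26100 m / 0.475 m/s = 54950 s = 0.6360 d.
k_d L₀/(k_2−k_d) = 0.333×10.7/(0.545−0.333) = 3.563/0.2120 = 16.81 mg/L.
e^(−k_d t) = e^(−0.333×0.6360) = 0.8091; e^(−k_2 t) = e^(−0.545×0.6360) = 0.7071.
D = 16.81 × (0.8091 − 0.7071) + 4.09 × 0.7071 = 1.715 + 2.892 = 4.607 mg/L.

D ≈ 4.61 mg/L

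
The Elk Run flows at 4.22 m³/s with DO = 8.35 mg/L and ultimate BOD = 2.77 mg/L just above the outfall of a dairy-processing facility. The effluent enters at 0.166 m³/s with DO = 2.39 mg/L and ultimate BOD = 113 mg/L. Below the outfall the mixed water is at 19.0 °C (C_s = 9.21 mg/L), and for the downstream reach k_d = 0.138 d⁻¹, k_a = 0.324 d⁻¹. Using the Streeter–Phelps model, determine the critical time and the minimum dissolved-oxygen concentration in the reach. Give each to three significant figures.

t_c ≈ 3.32 d; minimum DO ≈ 7.34 mg/L

Mixed DO = (4.22×8.35 + 0.166×2.39)/(4.22+0.166) = 35.63/4.386 = 8.124 mg/L.
Mixed L₀ = (4.22×2.77 + 0.166×113)/(4.386) = 30.45/4.386 = 6.942 mg/L.
Initial deficit D₀ = C_s − DO₀ = 9.21 − 8.124 = 1.086 mg/L.
t_c = (1/0.1860) ln[(0.324/0.138)(1 − 1.086×0.1860/(0.138×6.942))] = 5.376 × ln(1.853) = 3.316 d.
D_c = (0.138/0.324) × 6.942 × e^(−0.138×3.316) = 0.4259 × 6.942 × 0.6328 = 1.871 mg/L.
Minimum DO = 9.21 − 1.871 = 7.339 mg/L.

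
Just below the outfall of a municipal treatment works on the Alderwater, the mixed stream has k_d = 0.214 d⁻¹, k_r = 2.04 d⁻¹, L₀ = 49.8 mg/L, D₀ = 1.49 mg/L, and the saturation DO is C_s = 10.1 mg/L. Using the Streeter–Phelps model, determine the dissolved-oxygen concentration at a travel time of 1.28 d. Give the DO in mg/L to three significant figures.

k_d L₀/(k_r−k_d) = 0.214×49.8/(2.04−0.214) = 10.66/1.826 = 5.836 mg/L.
e^(−k_d t) = e^(−0.214×1.280) = 0.7604; e^(−k_r t) = e^(−2.04×1.280) = 0.07345.
D = 5.836 × (0.7604 − 0.07345) + 1.49 × 0.07345 = 4.009 + 0.1094 = 4.119 mg/L.
DO = C_s − D = 10.1 − 4.119 = 5.981 mg/L.

DO ≈ 5.98 mg/L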